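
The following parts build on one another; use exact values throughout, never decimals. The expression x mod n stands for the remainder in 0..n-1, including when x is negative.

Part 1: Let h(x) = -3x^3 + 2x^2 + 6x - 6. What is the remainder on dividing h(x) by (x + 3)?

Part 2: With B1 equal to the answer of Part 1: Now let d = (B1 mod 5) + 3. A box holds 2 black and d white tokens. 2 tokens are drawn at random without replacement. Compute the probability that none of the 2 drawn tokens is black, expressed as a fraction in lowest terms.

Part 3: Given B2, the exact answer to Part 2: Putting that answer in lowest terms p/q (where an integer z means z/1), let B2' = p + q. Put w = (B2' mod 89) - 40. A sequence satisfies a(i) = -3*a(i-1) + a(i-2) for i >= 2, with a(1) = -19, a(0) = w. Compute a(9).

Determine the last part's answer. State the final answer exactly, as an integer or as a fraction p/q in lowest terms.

Part 1: remainder = value at the root: -3*(-3)^3 + 2*(-3)^2 + 6*(-3)^1 - 6 = (81) + (18) + (-18) + (-6) = 75; answer 75
Part 2: B1 = 75; d = 3; total draws C(5,2) = 10; favorable C(3,2) = 3; P = 3/10; answer 3/10
Part 3: B2 = 3/10; threaded value p + q = 13; w = -27; a(2) = -3*(-19) + 1*(-27) = 30; iterating: a(2)=30, a(3)=-109, a(4)=357, a(5)=-1180, a(6)=3897, a(7)=-12871, a(8)=42510, a(9)=-140401; answer -140401

-140401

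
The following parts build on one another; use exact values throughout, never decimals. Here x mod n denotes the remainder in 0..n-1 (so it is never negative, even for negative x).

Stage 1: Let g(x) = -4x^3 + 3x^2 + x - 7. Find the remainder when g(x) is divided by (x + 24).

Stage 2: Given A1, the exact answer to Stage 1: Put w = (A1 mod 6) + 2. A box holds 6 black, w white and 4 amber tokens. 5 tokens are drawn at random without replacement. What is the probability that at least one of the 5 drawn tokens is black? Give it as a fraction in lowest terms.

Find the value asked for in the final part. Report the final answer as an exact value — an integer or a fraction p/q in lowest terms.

409/442

Stage 1: remainder = value at the root: -4*(-24)^3 + 3*(-24)^2 + 1*(-24)^1 - 7 = (55296) + (1728) + (-24) + (-7) = 56993; answer 56993
Stage 2: A1 = 56993; w = 7; total draws C(17,5) = 6188; complement C(11,5) = 462; favorable 6188 - 462 = 5726; P = 409/442; answer 409/442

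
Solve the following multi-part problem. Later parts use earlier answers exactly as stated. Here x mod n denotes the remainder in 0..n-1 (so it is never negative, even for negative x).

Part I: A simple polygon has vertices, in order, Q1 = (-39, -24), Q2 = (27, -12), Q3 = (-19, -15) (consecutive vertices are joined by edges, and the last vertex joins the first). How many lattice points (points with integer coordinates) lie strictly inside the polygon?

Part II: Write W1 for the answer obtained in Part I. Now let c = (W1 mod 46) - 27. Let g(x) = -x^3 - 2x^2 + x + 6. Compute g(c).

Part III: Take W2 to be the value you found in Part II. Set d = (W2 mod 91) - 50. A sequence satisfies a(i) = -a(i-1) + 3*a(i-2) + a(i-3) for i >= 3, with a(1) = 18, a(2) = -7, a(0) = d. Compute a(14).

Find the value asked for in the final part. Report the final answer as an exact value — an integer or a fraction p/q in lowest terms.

Part I: cross terms: (-39*-12 - 27*-24)=1116, (27*-15 - -19*-12)=-633, (-19*-24 - -39*-15)=-129; twice the area = |354| = 354; area = 177; boundary points = 6 + 1 + 1 = 8; strictly interior points = area - boundary/2 + 1 = 174; answer 174
Part II: W1 = 174; c = 9; -1*(9)^3 - 2*(9)^2 + 1*(9)^1 + 6 = (-729) + (-162) + (9) + (6) = -876; answer -876
Part III: W2 = -876; d = -16; a(3) = -1*(-7) + 3*(18) + 1*(-16) = 45; iterating: a(3)=45, a(4)=-48, a(5)=176, a(6)=-275, a(7)=755, a(8)=-1404, a(9)=3394, a(10)=-6851, a(11)=15629, a(12)=-32788, a(13)=72824, a(14)=-155559; answer -155559

-155559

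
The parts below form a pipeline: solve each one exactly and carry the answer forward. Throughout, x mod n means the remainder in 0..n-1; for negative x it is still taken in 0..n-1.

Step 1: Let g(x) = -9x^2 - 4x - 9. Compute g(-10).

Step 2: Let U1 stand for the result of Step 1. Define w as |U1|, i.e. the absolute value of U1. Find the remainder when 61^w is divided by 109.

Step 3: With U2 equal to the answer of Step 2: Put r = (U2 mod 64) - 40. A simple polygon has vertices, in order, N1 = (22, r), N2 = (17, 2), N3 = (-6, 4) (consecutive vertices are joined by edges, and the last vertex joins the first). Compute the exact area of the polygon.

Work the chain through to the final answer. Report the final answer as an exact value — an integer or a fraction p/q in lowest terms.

Step 1: -9*(-10)^2 - 4*(-10)^1 - 9 = (-900) + (40) + (-9) = -869; answer -869
Step 2: U1 = -869; w = 869; squarings mod 109: 61^1=61, 61^2=15, 61^4=7, 61^8=49, 61^16=3, 61^32=9, 61^64=81, 61^128=21, 61^256=5, 61^512=25; 61^869 = 61^1 * 61^4 * 61^32 * 61^64 * 61^256 * 61^512 = 100 (mod 109); answer 100
Step 3: U2 = 100; r = -4; cross terms: (22*2 - 17*-4)=112, (17*4 - -6*2)=80, (-6*-4 - 22*4)=-64; twice the area = |128| = 128; area = 64; answer 64

64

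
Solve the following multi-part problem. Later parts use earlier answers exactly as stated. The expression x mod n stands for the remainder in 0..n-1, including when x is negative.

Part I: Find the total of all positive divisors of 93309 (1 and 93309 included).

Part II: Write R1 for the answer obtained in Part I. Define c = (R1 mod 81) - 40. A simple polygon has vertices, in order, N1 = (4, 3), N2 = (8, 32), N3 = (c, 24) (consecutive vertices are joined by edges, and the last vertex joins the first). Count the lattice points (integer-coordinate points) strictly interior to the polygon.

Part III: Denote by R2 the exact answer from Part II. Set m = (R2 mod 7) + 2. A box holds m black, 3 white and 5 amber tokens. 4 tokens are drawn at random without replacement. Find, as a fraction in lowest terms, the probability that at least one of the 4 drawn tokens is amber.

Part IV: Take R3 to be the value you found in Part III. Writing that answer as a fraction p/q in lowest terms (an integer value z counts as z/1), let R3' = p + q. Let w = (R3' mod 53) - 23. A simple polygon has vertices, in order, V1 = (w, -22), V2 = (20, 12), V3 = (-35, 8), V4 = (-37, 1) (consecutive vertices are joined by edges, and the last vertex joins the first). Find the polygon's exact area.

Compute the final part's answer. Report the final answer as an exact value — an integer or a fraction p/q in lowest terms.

1097

Part I: 93309 = 3 * 19 * 1637; sigma = (1 + 3) * (1 + 19) * (1 + 1637) = 4 * 20 * 1638 = 131040; answer 131040
Part II: R1 = 131040; c = 23; cross terms: (4*32 - 8*3)=104, (8*24 - 23*32)=-544, (23*3 - 4*24)=-27; twice the area = |-467| = 467; area = 467/2; boundary points = 1 + 1 + 1 = 3; strictly interior points = area - boundary/2 + 1 = 233; answer 233
Part III: R2 = 233; m = 4; total draws C(12,4) = 495; complement C(7,4) = 35; favorable 495 - 35 = 460; P = 92/99; answer 92/99
Part IV: R3 = 92/99; threaded value p + q = 191; w = 9; cross terms: (9*12 - 20*-22)=548, (20*8 - -35*12)=580, (-35*1 - -37*8)=261, (-37*-22 - 9*1)=805; twice the area = |2194| = 2194; area = 1097; answer 1097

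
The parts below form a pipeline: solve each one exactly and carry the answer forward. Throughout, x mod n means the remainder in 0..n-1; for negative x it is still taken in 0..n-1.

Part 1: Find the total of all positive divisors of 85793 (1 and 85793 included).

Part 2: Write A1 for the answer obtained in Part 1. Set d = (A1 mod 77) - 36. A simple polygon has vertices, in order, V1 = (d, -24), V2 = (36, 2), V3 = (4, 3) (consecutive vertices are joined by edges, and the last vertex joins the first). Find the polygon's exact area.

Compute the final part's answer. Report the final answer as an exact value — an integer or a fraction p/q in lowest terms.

Part 1: 85793 is prime, so its only divisors are 1 and 85793; sigma = 1 + 85793 = 85794; answer 85794
Part 2: A1 = 85794; d = -20; cross terms: (-20*2 - 36*-24)=824, (36*3 - 4*2)=100, (4*-24 - -20*3)=-36; twice the area = |888| = 888; area = 444; answer 444

444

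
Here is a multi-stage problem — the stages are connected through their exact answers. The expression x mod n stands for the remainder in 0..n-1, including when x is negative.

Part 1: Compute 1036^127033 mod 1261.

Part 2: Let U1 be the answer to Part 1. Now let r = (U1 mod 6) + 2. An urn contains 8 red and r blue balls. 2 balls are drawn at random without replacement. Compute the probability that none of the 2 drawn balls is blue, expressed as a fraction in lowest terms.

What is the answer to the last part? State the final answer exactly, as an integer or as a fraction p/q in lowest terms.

Part 1: squarings mod 1261: 1036^1=1036, 1036^2=185, 1036^4=178, 1036^8=159, 1036^16=61, 1036^32=1199, 1036^64=61, 1036^128=1199, 1036^256=61, 1036^512=1199, 1036^1024=61, 1036^2048=1199, 1036^4096=61, 1036^8192=1199, 1036^16384=61, 1036^32768=1199, 1036^65536=61; 1036^127033 = 1036^1 * 1036^8 * 1036^16 * 1036^32 * 1036^4096 * 1036^8192 * 1036^16384 * 1036^32768 * 1036^65536 = 516 (mod 1261); answer 516
Part 2: U1 = 516; r = 2; total draws C(10,2) = 45; favorable C(8,2) = 28; P = 28/45; answer 28/45

28/45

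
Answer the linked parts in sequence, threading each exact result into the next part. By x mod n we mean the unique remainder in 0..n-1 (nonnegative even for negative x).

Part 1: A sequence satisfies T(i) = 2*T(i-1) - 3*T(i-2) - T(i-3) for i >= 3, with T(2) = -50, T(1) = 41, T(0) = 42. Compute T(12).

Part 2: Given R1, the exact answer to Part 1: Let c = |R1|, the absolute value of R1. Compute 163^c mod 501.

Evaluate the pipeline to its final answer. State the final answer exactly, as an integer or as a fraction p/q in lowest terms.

Part 1: T(3) = 2*(-50) - 3*(41) - 1*(42) = -265; iterating: T(3)=-265, T(4)=-421, T(5)=3, T(6)=1534, T(7)=3480, T(8)=2355, T(9)=-7264, T(10)=-25073, T(11)=-30709, T(12)=21065; answer 21065
Part 2: R1 = 21065; c = 21065; squarings mod 501: 163^1=163, 163^2=16, 163^4=256, 163^8=406, 163^16=7, 163^32=49, 163^64=397, 163^128=295, 163^256=352, 163^512=157, 163^1024=100, 163^2048=481, 163^4096=400, 163^8192=181, 163^16384=196; 163^21065 = 163^1 * 163^8 * 163^64 * 163^512 * 163^4096 * 163^16384 = 328 (mod 501); answer 328

328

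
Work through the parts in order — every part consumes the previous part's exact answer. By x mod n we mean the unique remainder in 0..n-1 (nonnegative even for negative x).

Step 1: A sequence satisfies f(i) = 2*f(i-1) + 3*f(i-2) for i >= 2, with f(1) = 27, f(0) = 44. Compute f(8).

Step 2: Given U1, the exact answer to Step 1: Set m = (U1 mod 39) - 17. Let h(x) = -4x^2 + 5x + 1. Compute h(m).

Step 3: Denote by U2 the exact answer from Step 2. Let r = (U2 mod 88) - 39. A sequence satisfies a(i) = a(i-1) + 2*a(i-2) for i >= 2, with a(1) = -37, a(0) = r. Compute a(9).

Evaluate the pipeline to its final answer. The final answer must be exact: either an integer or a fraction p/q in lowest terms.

-11937

Step 1: f(2) = 2*(27) + 3*(44) = 186; iterating: f(2)=186, f(3)=453, f(4)=1464, f(5)=4287, f(6)=12966, f(7)=38793, f(8)=116484; answer 116484
Step 2: U1 = 116484; m = 13; -4*(13)^2 + 5*(13)^1 + 1 = (-676) + (65) + (1) = -610; answer -610
Step 3: U2 = -610; r = -33; a(2) = 1*(-37) + 2*(-33) = -103; iterating: a(2)=-103, a(3)=-177, a(4)=-383, a(5)=-737, a(6)=-1503, a(7)=-2977, a(8)=-5983, a(9)=-11937; answer -11937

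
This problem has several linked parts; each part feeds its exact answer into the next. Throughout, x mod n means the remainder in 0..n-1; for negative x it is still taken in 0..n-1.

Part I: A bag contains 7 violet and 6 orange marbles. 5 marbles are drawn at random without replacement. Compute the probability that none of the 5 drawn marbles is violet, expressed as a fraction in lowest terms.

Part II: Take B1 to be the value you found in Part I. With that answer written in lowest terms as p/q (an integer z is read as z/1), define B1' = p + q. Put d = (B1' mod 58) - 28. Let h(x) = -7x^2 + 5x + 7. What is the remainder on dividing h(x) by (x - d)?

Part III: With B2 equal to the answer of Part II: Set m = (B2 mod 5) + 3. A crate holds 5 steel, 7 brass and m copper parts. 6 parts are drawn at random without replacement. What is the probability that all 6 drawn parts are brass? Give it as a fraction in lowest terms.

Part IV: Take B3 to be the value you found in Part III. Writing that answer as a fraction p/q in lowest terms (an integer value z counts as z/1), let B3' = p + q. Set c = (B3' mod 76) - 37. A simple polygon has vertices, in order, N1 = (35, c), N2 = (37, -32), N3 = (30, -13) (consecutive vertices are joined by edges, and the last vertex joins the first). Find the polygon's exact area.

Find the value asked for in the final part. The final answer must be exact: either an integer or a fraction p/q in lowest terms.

33

Part I: total draws C(13,5) = 1287; favorable C(6,5) = 6; P = 2/429; answer 2/429
Part II: B1 = 2/429; threaded value p + q = 431; d = -3; remainder = value at the root: -7*(-3)^2 + 5*(-3)^1 + 7 = (-63) + (-15) + (7) = -71; answer -71
Part III: B2 = -71; m = 7; total draws C(19,6) = 27132; favorable C(7,6) = 7; P = 1/3876; answer 1/3876
Part IV: B3 = 1/3876; threaded value p + q = 3877; c = -36; cross terms: (35*-32 - 37*-36)=212, (37*-13 - 30*-32)=479, (30*-36 - 35*-13)=-625; twice the area = |66| = 66; area = 33; answer 33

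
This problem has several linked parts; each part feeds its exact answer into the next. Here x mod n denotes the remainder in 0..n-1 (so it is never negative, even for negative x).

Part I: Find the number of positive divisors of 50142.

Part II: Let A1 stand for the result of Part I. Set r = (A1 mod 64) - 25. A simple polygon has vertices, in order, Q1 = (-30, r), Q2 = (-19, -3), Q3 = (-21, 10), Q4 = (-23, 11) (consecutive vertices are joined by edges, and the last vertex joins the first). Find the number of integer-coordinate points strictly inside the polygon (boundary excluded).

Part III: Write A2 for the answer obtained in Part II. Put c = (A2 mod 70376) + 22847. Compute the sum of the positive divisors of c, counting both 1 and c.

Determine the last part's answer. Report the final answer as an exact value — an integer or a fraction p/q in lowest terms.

Part I: 50142 = 2 * 3 * 61 * 137; number of divisors = (1+1) * (1+1) * (1+1) * (1+1) = 16; answer 16
Part II: A1 = 16; r = -9; cross terms: (-30*-3 - -19*-9)=-81, (-19*10 - -21*-3)=-253, (-21*11 - -23*10)=-1, (-23*-9 - -30*11)=537; twice the area = |202| = 202; area = 101; boundary points = 1 + 1 + 1 + 1 = 4; strictly interior points = area - boundary/2 + 1 = 100; answer 100
Part III: A2 = 100; c = 22947; 22947 = 3 * 7649; sigma = (1 + 3) * (1 + 7649) = 4 * 7650 = 30600; answer 30600

30600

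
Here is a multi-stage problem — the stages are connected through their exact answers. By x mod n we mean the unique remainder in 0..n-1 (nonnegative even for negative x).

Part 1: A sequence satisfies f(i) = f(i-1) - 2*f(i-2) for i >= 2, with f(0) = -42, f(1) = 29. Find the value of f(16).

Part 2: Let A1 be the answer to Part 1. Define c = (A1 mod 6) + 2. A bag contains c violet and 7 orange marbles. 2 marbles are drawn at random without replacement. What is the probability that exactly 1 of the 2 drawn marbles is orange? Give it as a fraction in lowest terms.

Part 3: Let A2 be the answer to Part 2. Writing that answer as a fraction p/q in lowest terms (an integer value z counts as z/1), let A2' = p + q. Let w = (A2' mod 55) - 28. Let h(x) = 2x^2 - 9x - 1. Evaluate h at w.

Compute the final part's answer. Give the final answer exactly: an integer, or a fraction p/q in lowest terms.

Part 1: f(2) = 1*(29) - 2*(-42) = 113; iterating: f(2)=113, f(3)=55, f(4)=-171, f(5)=-281, f(6)=61, f(7)=623, f(8)=501, f(9)=-745, f(10)=-1747, f(11)=-257, f(12)=3237, f(13)=3751, f(14)=-2723, f(15)=-10225, f(16)=-4779; answer -4779
Part 2: A1 = -4779; c = 5; total draws C(12,2) = 66; favorable C(7,1)*C(5,1) = 35; P = 35/66; answer 35/66
Part 3: A2 = 35/66; threaded value p + q = 101; w = 18; 2*(18)^2 - 9*(18)^1 - 1 = (648) + (-162) + (-1) = 485; answer 485

485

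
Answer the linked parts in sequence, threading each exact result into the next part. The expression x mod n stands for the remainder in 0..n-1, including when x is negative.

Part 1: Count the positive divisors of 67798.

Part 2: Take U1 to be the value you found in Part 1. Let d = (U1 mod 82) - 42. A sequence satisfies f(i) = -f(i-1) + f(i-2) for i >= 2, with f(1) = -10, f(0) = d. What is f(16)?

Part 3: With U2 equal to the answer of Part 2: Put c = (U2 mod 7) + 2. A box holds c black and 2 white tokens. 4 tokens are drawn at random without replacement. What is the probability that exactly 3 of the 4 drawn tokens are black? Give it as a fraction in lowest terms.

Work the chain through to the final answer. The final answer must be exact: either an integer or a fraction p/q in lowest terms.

2/5

Part 1: 67798 = 2 * 109 * 311; number of divisors = (1+1) * (1+1) * (1+1) = 8; answer 8
Part 2: U1 = 8; d = -34; f(2) = -1*(-10) + 1*(-34) = -24; iterating: f(2)=-24, f(3)=14, f(4)=-38, f(5)=52, f(6)=-90, f(7)=142, f(8)=-232, f(9)=374, f(10)=-606, f(11)=980, f(12)=-1586, f(13)=2566, f(14)=-4152, f(15)=6718, f(16)=-10870; answer -10870
Part 3: U2 = -10870; c = 3; total draws C(5,4) = 5; favorable C(3,3)*C(2,1) = 2; P = 2/5; answer 2/5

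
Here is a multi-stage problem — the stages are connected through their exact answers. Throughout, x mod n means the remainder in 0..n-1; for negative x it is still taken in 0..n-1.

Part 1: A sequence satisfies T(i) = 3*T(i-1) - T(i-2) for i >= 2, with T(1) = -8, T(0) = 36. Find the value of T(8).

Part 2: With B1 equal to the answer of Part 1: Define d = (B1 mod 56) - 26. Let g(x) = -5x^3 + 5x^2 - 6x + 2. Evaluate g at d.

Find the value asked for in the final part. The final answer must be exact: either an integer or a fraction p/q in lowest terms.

Part 1: T(2) = 3*(-8) - 1*(36) = -60; iterating: T(2)=-60, T(3)=-172, T(4)=-456, T(5)=-1196, T(6)=-3132, T(7)=-8200, T(8)=-21468; answer -21468
Part 2: B1 = -21468; d = 10; -5*(10)^3 + 5*(10)^2 - 6*(10)^1 + 2 = (-5000) + (500) + (-60) + (2) = -4558; answer -4558

-4558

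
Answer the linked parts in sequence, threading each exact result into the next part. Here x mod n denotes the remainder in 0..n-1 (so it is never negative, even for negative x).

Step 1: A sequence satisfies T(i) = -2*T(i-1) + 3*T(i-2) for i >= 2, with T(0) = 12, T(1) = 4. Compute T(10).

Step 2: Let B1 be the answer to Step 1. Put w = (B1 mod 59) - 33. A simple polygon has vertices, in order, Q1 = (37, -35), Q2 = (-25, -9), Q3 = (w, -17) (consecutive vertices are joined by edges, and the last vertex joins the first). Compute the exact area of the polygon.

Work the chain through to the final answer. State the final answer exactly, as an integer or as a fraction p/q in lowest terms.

285

Step 1: T(2) = -2*(4) + 3*(12) = 28; iterating: T(2)=28, T(3)=-44, T(4)=172, T(5)=-476, T(6)=1468, T(7)=-4364, T(8)=13132, T(9)=-39356, T(10)=118108; answer 118108
Step 2: B1 = 118108; w = 16; cross terms: (37*-9 - -25*-35)=-1208, (-25*-17 - 16*-9)=569, (16*-35 - 37*-17)=69; twice the area = |-570| = 570; area = 285; answer 285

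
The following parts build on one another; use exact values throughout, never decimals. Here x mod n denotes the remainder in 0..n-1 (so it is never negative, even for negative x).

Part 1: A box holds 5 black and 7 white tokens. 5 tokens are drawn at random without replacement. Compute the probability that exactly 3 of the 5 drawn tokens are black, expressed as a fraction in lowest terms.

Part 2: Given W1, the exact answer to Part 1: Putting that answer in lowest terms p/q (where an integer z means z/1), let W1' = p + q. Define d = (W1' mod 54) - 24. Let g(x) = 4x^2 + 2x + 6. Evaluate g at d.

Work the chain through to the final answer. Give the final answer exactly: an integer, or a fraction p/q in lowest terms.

Part 1: total draws C(12,5) = 792; favorable C(5,3)*C(7,2) = 210; P = 35/132; answer 35/132
Part 2: W1 = 35/132; threaded value p + q = 167; d = -19; 4*(-19)^2 + 2*(-19)^1 + 6 = (1444) + (-38) + (6) = 1412; answer 1412

1412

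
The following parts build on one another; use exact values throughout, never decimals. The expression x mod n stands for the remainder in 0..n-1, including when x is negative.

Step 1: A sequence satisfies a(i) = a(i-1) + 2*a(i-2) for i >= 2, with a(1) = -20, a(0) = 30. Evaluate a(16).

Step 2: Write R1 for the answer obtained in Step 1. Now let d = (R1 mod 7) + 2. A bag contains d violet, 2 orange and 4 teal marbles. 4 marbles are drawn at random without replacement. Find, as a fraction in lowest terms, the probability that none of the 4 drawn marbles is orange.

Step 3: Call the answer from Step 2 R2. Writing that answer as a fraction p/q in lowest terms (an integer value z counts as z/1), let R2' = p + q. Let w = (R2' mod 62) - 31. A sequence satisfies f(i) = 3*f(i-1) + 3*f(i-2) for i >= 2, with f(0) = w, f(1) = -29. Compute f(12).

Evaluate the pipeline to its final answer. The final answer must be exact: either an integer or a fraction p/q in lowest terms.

Step 1: a(2) = 1*(-20) + 2*(30) = 40; iterating: a(2)=40, a(3)=0, a(4)=80, a(5)=80, a(6)=240, a(7)=400, a(8)=880, a(9)=1680, a(10)=3440, a(11)=6800, a(12)=13680, a(13)=27280, a(14)=54640, a(15)=109200, a(16)=218480; answer 218480
Step 2: R1 = 218480; d = 5; total draws C(11,4) = 330; favorable C(9,4) = 126; P = 21/55; answer 21/55
Step 3: R2 = 21/55; threaded value p + q = 76; w = -17; f(2) = 3*(-29) + 3*(-17) = -138; iterating: f(2)=-138, f(3)=-501, f(4)=-1917, f(5)=-7254, f(6)=-27513, f(7)=-104301, f(8)=-395442, f(9)=-1499229, f(10)=-5684013, f(11)=-21549726, f(12)=-81701217; answer -81701217

-81701217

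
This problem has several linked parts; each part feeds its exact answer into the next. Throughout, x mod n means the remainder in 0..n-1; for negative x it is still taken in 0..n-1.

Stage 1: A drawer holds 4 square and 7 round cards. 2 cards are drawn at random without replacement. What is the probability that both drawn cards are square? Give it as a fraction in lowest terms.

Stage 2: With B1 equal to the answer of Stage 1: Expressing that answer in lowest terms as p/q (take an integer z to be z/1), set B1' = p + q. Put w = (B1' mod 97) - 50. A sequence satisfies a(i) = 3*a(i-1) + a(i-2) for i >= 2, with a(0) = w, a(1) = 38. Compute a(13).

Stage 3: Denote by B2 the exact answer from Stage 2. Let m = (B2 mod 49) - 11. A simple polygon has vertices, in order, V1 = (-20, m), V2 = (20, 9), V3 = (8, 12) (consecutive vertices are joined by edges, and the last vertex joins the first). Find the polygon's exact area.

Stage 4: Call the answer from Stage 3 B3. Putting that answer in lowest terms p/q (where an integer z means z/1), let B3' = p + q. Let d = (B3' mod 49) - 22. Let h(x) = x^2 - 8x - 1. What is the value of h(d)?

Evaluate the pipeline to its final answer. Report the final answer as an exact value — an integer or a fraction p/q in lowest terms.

Stage 1: total draws C(11,2) = 55; favorable C(4,2) = 6; P = 6/55; answer 6/55
Stage 2: B1 = 6/55; threaded value p + q = 61; w = 11; a(2) = 3*(38) + 1*(11) = 125; iterating: a(2)=125, a(3)=413, a(4)=1364, a(5)=4505, a(6)=14879, a(7)=49142, a(8)=162305, a(9)=536057, a(10)=1770476, a(11)=5847485, a(12)=19312931, a(13)=63786278; answer 63786278
Stage 3: B2 = 63786278; m = 27; cross terms: (-20*9 - 20*27)=-720, (20*12 - 8*9)=168, (8*27 - -20*12)=456; twice the area = |-96| = 96; area = 48; answer 48
Stage 4: B3 = 48; threaded value p + q = 49; d = -22; 1*(-22)^2 - 8*(-22)^1 - 1 = (484) + (176) + (-1) = 659; answer 659

659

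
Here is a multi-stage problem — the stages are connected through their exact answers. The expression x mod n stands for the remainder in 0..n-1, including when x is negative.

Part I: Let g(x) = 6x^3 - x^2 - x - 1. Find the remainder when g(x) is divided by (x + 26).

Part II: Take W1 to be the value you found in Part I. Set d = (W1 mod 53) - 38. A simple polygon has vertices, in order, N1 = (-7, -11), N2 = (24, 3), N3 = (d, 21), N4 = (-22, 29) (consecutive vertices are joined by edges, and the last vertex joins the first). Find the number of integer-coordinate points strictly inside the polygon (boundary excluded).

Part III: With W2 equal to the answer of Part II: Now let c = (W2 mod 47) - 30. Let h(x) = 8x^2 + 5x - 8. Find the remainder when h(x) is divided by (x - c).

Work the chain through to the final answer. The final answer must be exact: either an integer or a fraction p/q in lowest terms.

1279

Part I: remainder = value at the root: 6*(-26)^3 - 1*(-26)^2 - 1*(-26)^1 - 1 = (-105456) + (-676) + (26) + (-1) = -106107; answer -106107
Part II: W1 = -106107; d = 14; cross terms: (-7*3 - 24*-11)=243, (24*21 - 14*3)=462, (14*29 - -22*21)=868, (-22*-11 - -7*29)=445; twice the area = |2018| = 2018; area = 1009; boundary points = 1 + 2 + 4 + 5 = 12; strictly interior points = area - boundary/2 + 1 = 1004; answer 1004
Part III: W2 = 1004; c = -13; remainder = value at the root: 8*(-13)^2 + 5*(-13)^1 - 8 = (1352) + (-65) + (-8) = 1279; answer 1279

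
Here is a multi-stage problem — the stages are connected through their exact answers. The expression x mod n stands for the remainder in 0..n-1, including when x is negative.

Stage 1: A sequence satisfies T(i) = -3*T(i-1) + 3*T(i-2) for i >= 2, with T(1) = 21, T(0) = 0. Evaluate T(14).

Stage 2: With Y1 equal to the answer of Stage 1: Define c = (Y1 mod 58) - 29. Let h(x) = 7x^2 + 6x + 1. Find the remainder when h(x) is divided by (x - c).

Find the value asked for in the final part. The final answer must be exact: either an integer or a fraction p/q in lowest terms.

1889

Stage 1: T(2) = -3*(21) + 3*(0) = -63; iterating: T(2)=-63, T(3)=252, T(4)=-945, T(5)=3591, T(6)=-13608, T(7)=51597, T(8)=-195615, T(9)=741636, T(10)=-2811753, T(11)=10660167, T(12)=-40415760, T(13)=153227781, T(14)=-580930623; answer -580930623
Stage 2: Y1 = -580930623; c = 16; remainder = value at the root: 7*(16)^2 + 6*(16)^1 + 1 = (1792) + (96) + (1) = 1889; answer 1889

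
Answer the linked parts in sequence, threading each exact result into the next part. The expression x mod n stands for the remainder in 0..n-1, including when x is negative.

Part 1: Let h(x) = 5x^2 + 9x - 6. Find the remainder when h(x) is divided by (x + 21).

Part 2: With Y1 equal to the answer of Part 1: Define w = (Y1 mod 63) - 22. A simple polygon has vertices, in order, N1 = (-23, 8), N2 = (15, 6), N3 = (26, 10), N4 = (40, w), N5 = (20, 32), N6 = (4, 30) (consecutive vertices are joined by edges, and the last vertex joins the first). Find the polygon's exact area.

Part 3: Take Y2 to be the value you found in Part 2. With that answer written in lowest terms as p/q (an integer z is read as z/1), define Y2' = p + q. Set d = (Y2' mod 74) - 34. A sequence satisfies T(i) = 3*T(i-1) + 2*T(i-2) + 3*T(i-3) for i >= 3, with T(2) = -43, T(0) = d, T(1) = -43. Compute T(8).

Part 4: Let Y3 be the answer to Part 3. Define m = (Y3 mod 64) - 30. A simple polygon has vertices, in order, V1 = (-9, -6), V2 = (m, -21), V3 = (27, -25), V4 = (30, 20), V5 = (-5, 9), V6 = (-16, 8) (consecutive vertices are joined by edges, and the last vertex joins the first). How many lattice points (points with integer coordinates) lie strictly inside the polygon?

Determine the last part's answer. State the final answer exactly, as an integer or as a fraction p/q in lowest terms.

1593

Part 1: remainder = value at the root: 5*(-21)^2 + 9*(-21)^1 - 6 = (2205) + (-189) + (-6) = 2010; answer 2010
Part 2: Y1 = 2010; w = 35; cross terms: (-23*6 - 15*8)=-258, (15*10 - 26*6)=-6, (26*35 - 40*10)=510, (40*32 - 20*35)=580, (20*30 - 4*32)=472, (4*8 - -23*30)=722; twice the area = |2020| = 2020; area = 1010; answer 1010
Part 3: Y2 = 1010; threaded value p + q = 1011; d = 15; T(3) = 3*(-43) + 2*(-43) + 3*(15) = -170; iterating: T(3)=-170, T(4)=-725, T(5)=-2644, T(6)=-9892, T(7)=-37139, T(8)=-139133; answer -139133
Part 4: Y3 = -139133; m = -27; cross terms: (-9*-21 - -27*-6)=27, (-27*-25 - 27*-21)=1242, (27*20 - 30*-25)=1290, (30*9 - -5*20)=370, (-5*8 - -16*9)=104, (-16*-6 - -9*8)=168; twice the area = |3201| = 3201; area = 3201/2; boundary points = 3 + 2 + 3 + 1 + 1 + 7 = 17; strictly interior points = area - boundary/2 + 1 = 1593; answer 1593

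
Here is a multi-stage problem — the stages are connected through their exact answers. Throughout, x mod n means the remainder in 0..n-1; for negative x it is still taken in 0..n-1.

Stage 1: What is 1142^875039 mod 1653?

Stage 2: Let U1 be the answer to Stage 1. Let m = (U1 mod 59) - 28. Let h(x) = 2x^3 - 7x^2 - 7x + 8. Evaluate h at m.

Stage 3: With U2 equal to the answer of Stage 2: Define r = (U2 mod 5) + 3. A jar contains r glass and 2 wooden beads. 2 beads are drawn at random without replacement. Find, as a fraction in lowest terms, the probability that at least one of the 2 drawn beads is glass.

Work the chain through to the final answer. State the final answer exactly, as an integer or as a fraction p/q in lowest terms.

14/15

Stage 1: squarings mod 1653: 1142^1=1142, 1142^2=1600, 1142^4=1156, 1142^8=712, 1142^16=1126, 1142^32=25, 1142^64=625, 1142^128=517, 1142^256=1156, 1142^512=712, 1142^1024=1126, 1142^2048=25, 1142^4096=625, 1142^8192=517, 1142^16384=1156, 1142^32768=712, 1142^65536=1126, 1142^131072=25, 1142^262144=625, 1142^524288=517; 1142^875039 = 1142^1 * 1142^2 * 1142^4 * 1142^8 * 1142^16 * 1142^512 * 1142^2048 * 1142^4096 * 1142^16384 * 1142^65536 * 1142^262144 * 1142^524288 = 1286 (mod 1653); answer 1286
Stage 2: U1 = 1286; m = 19; 2*(19)^3 - 7*(19)^2 - 7*(19)^1 + 8 = (13718) + (-2527) + (-133) + (8) = 11066; answer 11066
Stage 3: U2 = 11066; r = 4; total draws C(6,2) = 15; complement C(2,2) = 1; favorable 15 - 1 = 14; P = 14/15; answer 14/15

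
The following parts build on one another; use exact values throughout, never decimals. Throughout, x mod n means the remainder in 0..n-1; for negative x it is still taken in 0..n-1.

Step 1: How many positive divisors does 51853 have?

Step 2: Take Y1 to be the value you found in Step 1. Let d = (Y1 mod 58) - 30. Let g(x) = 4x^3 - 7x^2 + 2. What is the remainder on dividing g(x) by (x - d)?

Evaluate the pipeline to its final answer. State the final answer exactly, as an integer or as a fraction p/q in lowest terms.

Step 1: 51853 is prime, so its only divisors are 1 and 51853; count = 2; answer 2
Step 2: Y1 = 2; d = -28; remainder = value at the root: 4*(-28)^3 - 7*(-28)^2 + 2 = (-87808) + (-5488) + (2) = -93294; answer -93294

-93294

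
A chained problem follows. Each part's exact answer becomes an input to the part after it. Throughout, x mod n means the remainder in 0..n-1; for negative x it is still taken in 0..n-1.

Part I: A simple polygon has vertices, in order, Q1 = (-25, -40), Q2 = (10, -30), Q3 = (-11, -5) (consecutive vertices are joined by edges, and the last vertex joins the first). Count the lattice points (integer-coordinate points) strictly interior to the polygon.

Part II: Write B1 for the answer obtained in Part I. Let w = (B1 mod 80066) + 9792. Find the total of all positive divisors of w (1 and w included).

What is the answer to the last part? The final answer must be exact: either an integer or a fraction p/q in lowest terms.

Part I: cross terms: (-25*-30 - 10*-40)=1150, (10*-5 - -11*-30)=-380, (-11*-40 - -25*-5)=315; twice the area = |1085| = 1085; area = 1085/2; boundary points = 5 + 1 + 7 = 13; strictly interior points = area - boundary/2 + 1 = 537; answer 537
Part II: B1 = 537; w = 10329; 10329 = 3 * 11 * 313; sigma = (1 + 3) * (1 + 11) * (1 + 313) = 4 * 12 * 314 = 15072; answer 15072

15072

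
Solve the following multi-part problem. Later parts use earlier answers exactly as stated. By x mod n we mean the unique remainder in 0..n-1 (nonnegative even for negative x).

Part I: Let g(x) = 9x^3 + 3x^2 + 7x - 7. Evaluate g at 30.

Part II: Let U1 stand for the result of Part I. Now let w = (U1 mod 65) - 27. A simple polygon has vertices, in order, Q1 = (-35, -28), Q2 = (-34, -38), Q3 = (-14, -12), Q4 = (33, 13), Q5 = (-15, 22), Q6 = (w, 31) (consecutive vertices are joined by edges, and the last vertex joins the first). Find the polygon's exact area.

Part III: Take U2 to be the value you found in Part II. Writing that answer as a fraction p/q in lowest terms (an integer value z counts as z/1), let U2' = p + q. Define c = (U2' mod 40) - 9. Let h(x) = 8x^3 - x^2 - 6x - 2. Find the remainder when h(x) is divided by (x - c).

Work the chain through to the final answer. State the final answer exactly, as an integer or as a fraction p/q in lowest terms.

Part I: 9*(30)^3 + 3*(30)^2 + 7*(30)^1 - 7 = (243000) + (2700) + (210) + (-7) = 245903; answer 245903
Part II: U1 = 245903; w = -19; cross terms: (-35*-38 - -34*-28)=378, (-34*-12 - -14*-38)=-124, (-14*13 - 33*-12)=214, (33*22 - -15*13)=921, (-15*31 - -19*22)=-47, (-19*-28 - -35*31)=1617; twice the area = |2959| = 2959; area = 2959/2; answer 2959/2
Part III: U2 = 2959/2; threaded value p + q = 2961; c = -8; remainder = value at the root: 8*(-8)^3 - 1*(-8)^2 - 6*(-8)^1 - 2 = (-4096) + (-64) + (48) + (-2) = -4114; answer -4114

-4114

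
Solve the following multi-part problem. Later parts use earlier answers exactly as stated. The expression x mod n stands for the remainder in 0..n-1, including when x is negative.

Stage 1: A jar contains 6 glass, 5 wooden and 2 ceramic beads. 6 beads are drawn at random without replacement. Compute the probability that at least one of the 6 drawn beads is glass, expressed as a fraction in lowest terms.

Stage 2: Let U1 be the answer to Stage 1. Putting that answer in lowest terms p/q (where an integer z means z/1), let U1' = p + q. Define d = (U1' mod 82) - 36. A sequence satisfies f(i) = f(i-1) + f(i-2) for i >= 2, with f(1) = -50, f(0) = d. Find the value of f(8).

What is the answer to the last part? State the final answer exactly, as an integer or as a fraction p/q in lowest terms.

-699

Stage 1: total draws C(13,6) = 1716; complement C(7,6) = 7; favorable 1716 - 7 = 1709; P = 1709/1716; answer 1709/1716
Stage 2: U1 = 1709/1716; threaded value p + q = 3425; d = 27; f(2) = 1*(-50) + 1*(27) = -23; iterating: f(2)=-23, f(3)=-73, f(4)=-96, f(5)=-169, f(6)=-265, f(7)=-434, f(8)=-699; answer -699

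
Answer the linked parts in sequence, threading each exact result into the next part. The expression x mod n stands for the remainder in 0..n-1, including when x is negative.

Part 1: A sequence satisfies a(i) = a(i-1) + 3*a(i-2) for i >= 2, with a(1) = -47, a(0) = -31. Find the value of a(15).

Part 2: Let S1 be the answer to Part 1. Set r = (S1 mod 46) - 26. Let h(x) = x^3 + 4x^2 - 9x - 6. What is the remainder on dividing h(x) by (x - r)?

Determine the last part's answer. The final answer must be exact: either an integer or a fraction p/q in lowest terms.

Part 1: a(2) = 1*(-47) + 3*(-31) = -140; iterating: a(2)=-140, a(3)=-281, a(4)=-701, a(5)=-1544, a(6)=-3647, a(7)=-8279, a(8)=-19220, a(9)=-44057, a(10)=-101717, a(11)=-233888, a(12)=-539039, a(13)=-1240703, a(14)=-2857820, a(15)=-6579929; answer -6579929
Part 2: S1 = -6579929; r = -23; remainder = value at the root: 1*(-23)^3 + 4*(-23)^2 - 9*(-23)^1 - 6 = (-12167) + (2116) + (207) + (-6) = -9850; answer -9850

-9850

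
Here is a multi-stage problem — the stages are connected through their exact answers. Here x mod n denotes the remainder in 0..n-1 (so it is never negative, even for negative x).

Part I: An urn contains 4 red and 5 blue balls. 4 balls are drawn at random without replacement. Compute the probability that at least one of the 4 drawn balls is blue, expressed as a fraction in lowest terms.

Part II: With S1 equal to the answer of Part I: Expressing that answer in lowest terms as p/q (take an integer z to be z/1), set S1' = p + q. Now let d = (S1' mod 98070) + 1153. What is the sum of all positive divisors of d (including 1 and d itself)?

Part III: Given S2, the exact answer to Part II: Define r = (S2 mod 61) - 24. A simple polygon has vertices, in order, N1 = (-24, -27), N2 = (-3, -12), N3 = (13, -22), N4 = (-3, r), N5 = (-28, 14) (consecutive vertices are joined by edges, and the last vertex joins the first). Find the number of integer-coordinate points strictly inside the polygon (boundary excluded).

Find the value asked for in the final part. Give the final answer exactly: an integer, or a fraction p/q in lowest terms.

Part I: total draws C(9,4) = 126; complement C(4,4) = 1; favorable 126 - 1 = 125; P = 125/126; answer 125/126
Part II: S1 = 125/126; threaded value p + q = 251; d = 1404; 1404 = 2^2 * 3^3 * 13; sigma = (1 + 2 + 4) * (1 + 3 + 9 + 27) * (1 + 13) = 7 * 40 * 14 = 3920; answer 3920
Part III: S2 = 3920; r = -8; cross terms: (-24*-12 - -3*-27)=207, (-3*-22 - 13*-12)=222, (13*-8 - -3*-22)=-170, (-3*14 - -28*-8)=-266, (-28*-27 - -24*14)=1092; twice the area = |1085| = 1085; area = 1085/2; boundary points = 3 + 2 + 2 + 1 + 1 = 9; strictly interior points = area - boundary/2 + 1 = 539; answer 539

539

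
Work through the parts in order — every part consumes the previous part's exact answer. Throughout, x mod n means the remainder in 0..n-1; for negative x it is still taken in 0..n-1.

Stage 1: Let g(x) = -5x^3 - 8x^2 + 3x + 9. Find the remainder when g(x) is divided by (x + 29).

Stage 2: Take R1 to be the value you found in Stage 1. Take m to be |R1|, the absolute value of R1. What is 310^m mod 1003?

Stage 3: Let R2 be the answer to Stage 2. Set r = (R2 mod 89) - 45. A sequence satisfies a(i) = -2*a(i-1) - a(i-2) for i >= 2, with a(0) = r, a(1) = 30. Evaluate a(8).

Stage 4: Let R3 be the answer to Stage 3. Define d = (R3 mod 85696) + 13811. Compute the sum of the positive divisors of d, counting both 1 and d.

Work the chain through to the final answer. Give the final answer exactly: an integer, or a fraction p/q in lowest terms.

173394

Stage 1: remainder = value at the root: -5*(-29)^3 - 8*(-29)^2 + 3*(-29)^1 + 9 = (121945) + (-6728) + (-87) + (9) = 115139; answer 115139
Stage 2: R1 = 115139; m = 115139; squarings mod 1003: 310^1=310, 310^2=815, 310^4=239, 310^8=953, 310^16=494, 310^32=307, 310^64=970, 310^128=86, 310^256=375, 310^512=205, 310^1024=902, 310^2048=171, 310^4096=154, 310^8192=647, 310^16384=358, 310^32768=783, 310^65536=256; 310^115139 = 310^1 * 310^2 * 310^64 * 310^128 * 310^256 * 310^16384 * 310^32768 * 310^65536 = 489 (mod 1003); answer 489
Stage 3: R2 = 489; r = -1; a(2) = -2*(30) - 1*(-1) = -59; iterating: a(2)=-59, a(3)=88, a(4)=-117, a(5)=146, a(6)=-175, a(7)=204, a(8)=-233; answer -233
Stage 4: R3 = -233; d = 99274; 99274 = 2 * 7^2 * 1013; sigma = (1 + 2) * (1 + 7 + 49) * (1 + 1013) = 3 * 57 * 1014 = 173394; answer 173394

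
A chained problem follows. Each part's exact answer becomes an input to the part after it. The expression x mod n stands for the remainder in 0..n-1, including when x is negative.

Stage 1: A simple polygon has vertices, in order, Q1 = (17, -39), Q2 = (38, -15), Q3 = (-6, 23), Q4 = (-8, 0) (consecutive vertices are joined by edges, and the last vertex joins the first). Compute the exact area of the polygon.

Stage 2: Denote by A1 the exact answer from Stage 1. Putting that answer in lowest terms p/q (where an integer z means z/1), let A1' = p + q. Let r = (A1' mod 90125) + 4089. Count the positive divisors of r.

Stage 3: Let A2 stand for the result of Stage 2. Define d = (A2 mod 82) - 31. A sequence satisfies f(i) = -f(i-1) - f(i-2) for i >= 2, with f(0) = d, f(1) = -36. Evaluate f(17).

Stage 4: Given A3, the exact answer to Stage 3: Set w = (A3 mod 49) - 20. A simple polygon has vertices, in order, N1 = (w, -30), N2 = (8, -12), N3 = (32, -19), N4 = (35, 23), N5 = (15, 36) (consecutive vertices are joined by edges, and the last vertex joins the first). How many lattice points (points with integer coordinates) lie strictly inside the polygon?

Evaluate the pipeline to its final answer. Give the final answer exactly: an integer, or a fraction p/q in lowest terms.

Stage 1: cross terms: (17*-15 - 38*-39)=1227, (38*23 - -6*-15)=784, (-6*0 - -8*23)=184, (-8*-39 - 17*0)=312; twice the area = |2507| = 2507; area = 2507/2; answer 2507/2
Stage 2: A1 = 2507/2; threaded value p + q = 2509; r = 6598; 6598 = 2 * 3299; number of divisors = (1+1) * (1+1) = 4; answer 4
Stage 3: A2 = 4; d = -27; f(2) = -1*(-36) - 1*(-27) = 63; iterating: f(2)=63, f(3)=-27, f(4)=-36, f(5)=63, f(6)=-27, f(7)=-36, f(8)=63, f(9)=-27, f(10)=-36, f(11)=63, f(12)=-27, f(13)=-36, f(14)=63, f(15)=-27, f(16)=-36, f(17)=63; answer 63
Stage 4: A3 = 63; w = -6; cross terms: (-6*-12 - 8*-30)=312, (8*-19 - 32*-12)=232, (32*23 - 35*-19)=1401, (35*36 - 15*23)=915, (15*-30 - -6*36)=-234; twice the area = |2626| = 2626; area = 1313; boundary points = 2 + 1 + 3 + 1 + 3 = 10; strictly interior points = area - boundary/2 + 1 = 1309; answer 1309

1309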